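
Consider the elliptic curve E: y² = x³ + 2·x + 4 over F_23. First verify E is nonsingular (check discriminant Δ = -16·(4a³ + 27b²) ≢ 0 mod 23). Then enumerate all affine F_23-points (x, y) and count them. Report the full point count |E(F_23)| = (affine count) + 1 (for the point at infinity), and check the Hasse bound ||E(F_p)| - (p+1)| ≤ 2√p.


Affine points = {(0, 2), (0, 21), (2, 4), (2, 19), (5, 1), (5, 22), (6, 5), (6, 18), (7, 4), (7, 19), (8, 7), (8, 16), (10, 9), (10, 14), (11, 0), (12, 10), (12, 13), (14, 4), (14, 19), (17, 11), (17, 12), (19, 1), (19, 22), (22, 1), (22, 22)}; affine count = 25; |E(F_23)| = 26.

Discriminant check: Δ ∝ 4a³ + 27b² = 4·2³ + 27·4² = 4·8 + 27·16 ≡ 4 (mod 23). Nonzero ⇒ E is nonsingular.
For each x ∈ F_23, compute rhs = x³ + 2·x + 4 mod 23, then count y ∈ F_23 with y² ≡ rhs.
  x = 0: rhs = 4, matching y values: 2, 21 (2 points).
  x = 1: rhs = 7, matching y values: none (0 points).
  x = 2: rhs = 16, matching y values: 4, 19 (2 points).
  x = 3: rhs = 14, matching y values: none (0 points).
  x = 4: rhs = 7, matching y values: none (0 points).
  x = 5: rhs = 1, matching y values: 1, 22 (2 points).
  x = 6: rhs = 2, matching y values: 5, 18 (2 points).
  x = 7: rhs = 16, matching y values: 4, 19 (2 points).
  x = 8: rhs = 3, matching y values: 7, 16 (2 points).
  x = 9: rhs = 15, matching y values: none (0 points).
  x = 10: rhs = 12, matching y values: 9, 14 (2 points).
  x = 11: rhs = 0, matching y values: 0 (1 points).
  x = 12: rhs = 8, matching y values: 10, 13 (2 points).
  x = 13: rhs = 19, matching y values: none (0 points).
  x = 14: rhs = 16, matching y values: 4, 19 (2 points).
  x = 15: rhs = 5, matching y values: none (0 points).
  x = 16: rhs = 15, matching y values: none (0 points).
  x = 17: rhs = 6, matching y values: 11, 12 (2 points).
  x = 18: rhs = 7, matching y values: none (0 points).
  x = 19: rhs = 1, matching y values: 1, 22 (2 points).
  x = 20: rhs = 17, matching y values: none (0 points).
  x = 21: rhs = 15, matching y values: none (0 points).
  x = 22: rhs = 1, matching y values: 1, 22 (2 points).
Total affine count: 25.
Full point count |E(F_23)| = 25 + 1 = 26.
Hasse bound: |26 − (23+1)| = |2| = 2 ≤ 2√23 ≈ 9.5917 ✓.


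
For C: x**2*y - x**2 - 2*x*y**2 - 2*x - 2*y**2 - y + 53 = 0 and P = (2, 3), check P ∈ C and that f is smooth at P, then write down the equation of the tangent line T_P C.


Tangent line at P: -12*x - 33*y + 123 = 0.

Step 1: f(2, 3) = 0, so P lies on C.
Step 2: partial derivatives
  f_x(x, y) = 2*x*y - 2*x - 2*y**2 - 2, f_y(x, y) = x**2 - 4*x*y - 4*y - 1.
  f_x(P) = -12, f_y(P) = -33 (gradient nonzero, so P is smooth).
Step 3: tangent line at P: -12·(x − 2) + -33·(y − 3) = 0.
Expanding: -12*x - 33*y + 123 = 0.


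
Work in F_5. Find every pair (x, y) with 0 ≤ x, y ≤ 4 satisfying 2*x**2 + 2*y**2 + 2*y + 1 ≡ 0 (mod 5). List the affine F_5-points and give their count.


Affine F_5-points: {(0, 1), (0, 3), (1, 2), (4, 2)}; count = 4.

For each of the 25 pairs (x, y) ∈ F_5², evaluate f(x, y) mod 5. Record the zeros.
  x = 0: [0↦1, 1↦0, 2↦3, 3↦0, 4↦1]  zeros at y ∈ {1, 3}
  x = 1: [0↦3, 1↦2, 2↦0, 3↦2, 4↦3]  zeros at y ∈ {2}
  x = 2: [0↦4, 1↦3, 2↦1, 3↦3, 4↦4]  zeros at y ∈ ∅
  x = 3: [0↦4, 1↦3, 2↦1, 3↦3, 4↦4]  zeros at y ∈ ∅
  x = 4: [0↦3, 1↦2, 2↦0, 3↦2, 4↦3]  zeros at y ∈ {2}
Collecting zeros: affine points = {(0, 1), (0, 3), (1, 2), (4, 2)}.
Total count |C(F_5)_aff| = 4.


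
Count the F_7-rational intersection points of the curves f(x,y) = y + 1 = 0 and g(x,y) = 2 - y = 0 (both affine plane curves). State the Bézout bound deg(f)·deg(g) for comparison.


Common zeros: ∅; count = 0; Bézout bound = 1.

deg(f) = 1, deg(g) = 1, so Bézout bound = 1.
Scan x ∈ F_7. For each x, list the y ∈ F_7 with f(x, y) ≡ 0 and those with g(x, y) ≡ 0 (mod 7); the common zeros in that column are the intersection.
  x = 0: f ≡ 0 at y ∈ {6}; g ≡ 0 at y ∈ {2}; common: ∅.
  x = 1: f ≡ 0 at y ∈ {6}; g ≡ 0 at y ∈ {2}; common: ∅.
  x = 2: f ≡ 0 at y ∈ {6}; g ≡ 0 at y ∈ {2}; common: ∅.
  x = 3: f ≡ 0 at y ∈ {6}; g ≡ 0 at y ∈ {2}; common: ∅.
  x = 4: f ≡ 0 at y ∈ {6}; g ≡ 0 at y ∈ {2}; common: ∅.
  x = 5: f ≡ 0 at y ∈ {6}; g ≡ 0 at y ∈ {2}; common: ∅.
  x = 6: f ≡ 0 at y ∈ {6}; g ≡ 0 at y ∈ {2}; common: ∅.
Collecting: common zeros = ∅, so the count is 0.
Comparison with the Bézout bound: 0 ≤ 1 = deg(f)·deg(g), as expected for curves with no common component (the affine F_7-count falls short of the bound because intersections may lie at infinity, over extension fields, or carry multiplicity).


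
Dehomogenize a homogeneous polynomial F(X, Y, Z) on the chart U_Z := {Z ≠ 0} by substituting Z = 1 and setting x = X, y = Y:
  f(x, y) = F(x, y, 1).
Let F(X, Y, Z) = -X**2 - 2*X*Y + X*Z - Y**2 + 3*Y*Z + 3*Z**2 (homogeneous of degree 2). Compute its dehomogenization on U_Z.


f(x, y) = -x**2 - 2*x*y + x - y**2 + 3*y + 3

On U_Z we set Z = 1. Each monomial c·X^i·Y^j·Z^k in F becomes c·x^i·y^j·1^k = c·x^i·y^j.
Substituting Z = 1: F(X, Y, 1) = -x**2 - 2*x*y + x - y**2 + 3*y + 3.
Note: deg(f) ≤ deg(F) = 2; strict inequality happens when F is divisible by Z (lost terms).


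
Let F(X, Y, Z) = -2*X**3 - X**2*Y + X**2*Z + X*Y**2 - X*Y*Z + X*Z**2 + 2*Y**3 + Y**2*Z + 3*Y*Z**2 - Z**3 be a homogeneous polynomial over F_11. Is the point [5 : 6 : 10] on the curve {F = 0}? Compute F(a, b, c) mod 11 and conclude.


F(5,6,10) ≡ 7 (mod 11); P is NOT on the curve.

Evaluate F(5, 6, 10) term-by-term (mod 11).
  -2*X**3 ↦ -2·125·1·1 = -250
  -X**2*Y ↦ -1·25·6·1 = -150
  X**2*Z ↦ 1·25·1·10 = 250
  X*Y**2 ↦ 1·5·36·1 = 180
  -X*Y*Z ↦ -1·5·6·10 = -300
  X*Z**2 ↦ 1·5·1·100 = 500
  2*Y**3 ↦ 2·1·216·1 = 432
  Y**2*Z ↦ 1·1·36·10 = 360
  3*Y*Z**2 ↦ 3·1·6·100 = 1800
  -Z**3 ↦ -1·1·1·1000 = -1000
Sum: F(5, 6, 10) = (-250) + (-150) + (250) + (180) + (-300) + (500) + (432) + (360) + (1800) + (-1000) = 1822.
Reducing mod 11: 1822 ≡ 7 (mod 11).
Since F(a, b, c) ≡ 7 ≠ 0 (mod 11), P does NOT lie on the curve.


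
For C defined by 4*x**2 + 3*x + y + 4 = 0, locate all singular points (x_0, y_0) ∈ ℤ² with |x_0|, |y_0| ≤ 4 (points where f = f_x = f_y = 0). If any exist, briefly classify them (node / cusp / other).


No singular points in the scanned grid; C is smooth there.

Compute partial derivatives:
  f_x = 8*x + 3.
  f_y = 1.
f_y = 1 is a nonzero constant, so f_y never vanishes: no point (x, y) can satisfy f = f_x = f_y = 0. In particular no (x, y) ∈ {−4, ..., 4}² is singular; the curve is smooth.


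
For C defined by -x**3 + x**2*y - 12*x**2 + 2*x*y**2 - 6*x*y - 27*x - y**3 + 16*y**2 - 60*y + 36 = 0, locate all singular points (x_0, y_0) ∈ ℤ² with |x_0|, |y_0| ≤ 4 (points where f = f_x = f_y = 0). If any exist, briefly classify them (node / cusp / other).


Singular points: {(-3, 3)}; classification: cusp.

Compute partial derivatives:
  f_x = -3*x**2 + 2*x*y - 24*x + 2*y**2 - 6*y - 27.
  f_y = x**2 + 4*x*y - 6*x - 3*y**2 + 32*y - 60.
Scan x_0 ∈ {−4, ..., 4}. For each x_0, f_y(x_0, y) is a polynomial in y; find its integer roots y ∈ {−4, ..., 4}, then test f_x and f at those candidates.
  x = -4: f_y(-4, y) = -3*y**2 + 16*y - 20; vanishes at y ∈ {2}. (-4, 2): f_x = 1 ≠ 0.
  x = -3: f_y(-3, y) = -3*y**2 + 20*y - 33; vanishes at y ∈ {3}. (-3, 3): f_x = 0, f = 0 — SINGULAR.
  x = -2: f_y(-2, y) = -3*y**2 + 24*y - 44; no integer root y with |y| ≤ 4.
  x = -1: f_y(-1, y) = -3*y**2 + 28*y - 53; no integer root y with |y| ≤ 4.
  x = 0: f_y(0, y) = -3*y**2 + 32*y - 60; no integer root y with |y| ≤ 4.
  x = 1: f_y(1, y) = -3*y**2 + 36*y - 65; no integer root y with |y| ≤ 4.
  x = 2: f_y(2, y) = -3*y**2 + 40*y - 68; vanishes at y ∈ {2}. (2, 2): f_x = -83 ≠ 0.
  x = 3: f_y(3, y) = -3*y**2 + 44*y - 69; no integer root y with |y| ≤ 4.
  x = 4: f_y(4, y) = -3*y**2 + 48*y - 68; no integer root y with |y| ≤ 4.
Only singular point on the grid: (-3, 3).
Classify: substitute x = -3 + u, y = 3 + v and expand: f = -u**3 + u**2*v + 2*u*v**2 - v**3 + v**2.
No constant or linear terms (consistent with a singular point). Quadratic part: v**2. Cubic part: -u**3 + u**2*v + 2*u*v**2 - v**3.
The quadratic part v**2 is a perfect square, so there is a single (double) tangent line v = 0, i.e. y = 3. Restricting the cubic part to that line (v = 0) leaves -u**3 ≠ 0, so f is not divisible by v and the branch is v² ≈ u**3 to lowest order — this is a cusp.
Classification: cusp.


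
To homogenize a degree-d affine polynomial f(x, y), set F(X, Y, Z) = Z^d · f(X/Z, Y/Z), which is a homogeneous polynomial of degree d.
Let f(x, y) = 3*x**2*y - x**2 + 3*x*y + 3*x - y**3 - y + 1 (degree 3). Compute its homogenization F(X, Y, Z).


F(X, Y, Z) = 3*X**2*Y - X**2*Z + 3*X*Y*Z + 3*X*Z**2 - Y**3 - Y*Z**2 + Z**3

deg(f) = 3.
Substitute x = X/Z, y = Y/Z into f, then multiply by Z^3.
  monomial 3·x^2·y^1 ↦ 3·X^2·Y^1·Z^0.
  monomial -1·x^2·y^0 ↦ -1·X^2·Y^0·Z^1.
  monomial 3·x^1·y^1 ↦ 3·X^1·Y^1·Z^1.
  monomial 3·x^1·y^0 ↦ 3·X^1·Y^0·Z^2.
  monomial -1·x^0·y^3 ↦ -1·X^0·Y^3·Z^0.
  monomial -1·x^0·y^1 ↦ -1·X^0·Y^1·Z^2.
  monomial 1·x^0·y^0 ↦ 1·X^0·Y^0·Z^3.
Collecting: F(X, Y, Z) = 3*X**2*Y - X**2*Z + 3*X*Y*Z + 3*X*Z**2 - Y**3 - Y*Z**2 + Z**3.


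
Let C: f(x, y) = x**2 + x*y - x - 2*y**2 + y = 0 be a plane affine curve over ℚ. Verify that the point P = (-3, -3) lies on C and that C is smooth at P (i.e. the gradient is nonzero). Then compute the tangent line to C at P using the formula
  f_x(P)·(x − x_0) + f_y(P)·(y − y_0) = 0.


Tangent line at P: -10*x + 10*y = 0.

Step 1: f(-3, -3) = 0, so P lies on C.
Step 2: partial derivatives
  f_x(x, y) = 2*x + y - 1, f_y(x, y) = x - 4*y + 1.
  f_x(P) = -10, f_y(P) = 10 (gradient nonzero, so P is smooth).
Step 3: tangent line at P: -10·(x − -3) + 10·(y − -3) = 0.
Expanding: -10*x + 10*y = 0.


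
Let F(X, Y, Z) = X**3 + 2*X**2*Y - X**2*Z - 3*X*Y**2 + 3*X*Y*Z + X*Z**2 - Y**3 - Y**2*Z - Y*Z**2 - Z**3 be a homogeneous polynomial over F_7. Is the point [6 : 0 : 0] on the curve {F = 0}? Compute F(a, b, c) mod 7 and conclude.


F(6,0,0) ≡ 6 (mod 7); P is NOT on the curve.

Evaluate F(6, 0, 0) term-by-term (mod 7).
  X**3 ↦ 1·216·1·1 = 216
  2*X**2*Y ↦ 2·36·0·1 = 0
  -X**2*Z ↦ -1·36·1·0 = 0
  -3*X*Y**2 ↦ -3·6·0·1 = 0
  3*X*Y*Z ↦ 3·6·0·0 = 0
  X*Z**2 ↦ 1·6·1·0 = 0
  -Y**3 ↦ -1·1·0·1 = 0
  -Y**2*Z ↦ -1·1·0·0 = 0
  -Y*Z**2 ↦ -1·1·0·0 = 0
  -Z**3 ↦ -1·1·1·0 = 0
Sum: F(6, 0, 0) = (216) + (0) + (0) + (0) + (0) + (0) + (0) + (0) + (0) + (0) = 216.
Reducing mod 7: 216 ≡ 6 (mod 7).
Since F(a, b, c) ≡ 6 ≠ 0 (mod 7), P does NOT lie on the curve.


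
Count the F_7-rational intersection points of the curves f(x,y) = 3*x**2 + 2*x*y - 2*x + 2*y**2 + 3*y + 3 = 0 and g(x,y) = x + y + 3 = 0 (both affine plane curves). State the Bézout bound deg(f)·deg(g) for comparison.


Common zeros: {(3, 1), (6, 5)}; count = 2; Bézout bound = 2.

deg(f) = 2, deg(g) = 1, so Bézout bound = 2.
Scan x ∈ F_7. For each x, list the y ∈ F_7 with f(x, y) ≡ 0 and those with g(x, y) ≡ 0 (mod 7); the common zeros in that column are the intersection.
  x = 0: f ≡ 0 at y ∈ ∅; g ≡ 0 at y ∈ {4}; common: ∅.
  x = 1: f ≡ 0 at y ∈ {4}; g ≡ 0 at y ∈ {3}; common: ∅.
  x = 2: f ≡ 0 at y ∈ ∅; g ≡ 0 at y ∈ {2}; common: ∅.
  x = 3: f ≡ 0 at y ∈ {1, 5}; g ≡ 0 at y ∈ {1}; common: {1}.
  x = 4: f ≡ 0 at y ∈ {1, 4}; g ≡ 0 at y ∈ {0}; common: ∅.
  x = 5: f ≡ 0 at y ∈ ∅; g ≡ 0 at y ∈ {6}; common: ∅.
  x = 6: f ≡ 0 at y ∈ {5}; g ≡ 0 at y ∈ {5}; common: {5}.
Collecting: common zeros = {(3, 1), (6, 5)}, so the count is 2.
Comparison with the Bézout bound: 2 ≤ 2 = deg(f)·deg(g), as expected for curves with no common component (the bound is attained).


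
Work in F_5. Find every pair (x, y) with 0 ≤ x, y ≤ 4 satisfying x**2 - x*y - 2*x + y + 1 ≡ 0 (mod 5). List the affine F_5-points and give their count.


Affine F_5-points: {(0, 4), (1, 0), (1, 1), (1, 2), (1, 3), (1, 4), (2, 1), (3, 2), (4, 3)}; count = 9.

For each of the 25 pairs (x, y) ∈ F_5², evaluate f(x, y) mod 5. Record the zeros.
  x = 0: [0↦1, 1↦2, 2↦3, 3↦4, 4↦0]  zeros at y ∈ {4}
  x = 1: [0↦0, 1↦0, 2↦0, 3↦0, 4↦0]  zeros at y ∈ {0, 1, 2, 3, 4}
  x = 2: [0↦1, 1↦0, 2↦4, 3↦3, 4↦2]  zeros at y ∈ {1}
  x = 3: [0↦4, 1↦2, 2↦0, 3↦3, 4↦1]  zeros at y ∈ {2}
  x = 4: [0↦4, 1↦1, 2↦3, 3↦0, 4↦2]  zeros at y ∈ {3}
Collecting zeros: affine points = {(0, 4), (1, 0), (1, 1), (1, 2), (1, 3), (1, 4), (2, 1), (3, 2), (4, 3)}.
Total count |C(F_5)_aff| = 9.


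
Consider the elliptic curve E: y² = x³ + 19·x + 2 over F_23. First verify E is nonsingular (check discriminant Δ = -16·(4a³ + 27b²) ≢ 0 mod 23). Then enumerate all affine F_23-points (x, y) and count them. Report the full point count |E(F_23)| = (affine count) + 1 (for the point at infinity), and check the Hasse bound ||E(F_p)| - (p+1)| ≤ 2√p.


Affine points = {(0, 5), (0, 18), (2, 5), (2, 18), (4, 2), (4, 21), (7, 8), (7, 15), (11, 1), (11, 22), (12, 7), (12, 16), (13, 10), (13, 13), (16, 3), (16, 20), (18, 9), (18, 14), (19, 0), (21, 5), (21, 18)}; affine count = 21; |E(F_23)| = 22.

Discriminant check: Δ ∝ 4a³ + 27b² = 4·19³ + 27·2² = 4·6859 + 27·4 ≡ 13 (mod 23). Nonzero ⇒ E is nonsingular.
For each x ∈ F_23, compute rhs = x³ + 19·x + 2 mod 23, then count y ∈ F_23 with y² ≡ rhs.
  x = 0: rhs = 2, matching y values: 5, 18 (2 points).
  x = 1: rhs = 22, matching y values: none (0 points).
  x = 2: rhs = 2, matching y values: 5, 18 (2 points).
  x = 3: rhs = 17, matching y values: none (0 points).
  x = 4: rhs = 4, matching y values: 2, 21 (2 points).
  x = 5: rhs = 15, matching y values: none (0 points).
  x = 6: rhs = 10, matching y values: none (0 points).
  x = 7: rhs = 18, matching y values: 8, 15 (2 points).
  x = 8: rhs = 22, matching y values: none (0 points).
  x = 9: rhs = 5, matching y values: none (0 points).
  x = 10: rhs = 19, matching y values: none (0 points).
  x = 11: rhs = 1, matching y values: 1, 22 (2 points).
  x = 12: rhs = 3, matching y values: 7, 16 (2 points).
  x = 13: rhs = 8, matching y values: 10, 13 (2 points).
  x = 14: rhs = 22, matching y values: none (0 points).
  x = 15: rhs = 5, matching y values: none (0 points).
  x = 16: rhs = 9, matching y values: 3, 20 (2 points).
  x = 17: rhs = 17, matching y values: none (0 points).
  x = 18: rhs = 12, matching y values: 9, 14 (2 points).
  x = 19: rhs = 0, matching y values: 0 (1 points).
  x = 20: rhs = 10, matching y values: none (0 points).
  x = 21: rhs = 2, matching y values: 5, 18 (2 points).
  x = 22: rhs = 5, matching y values: none (0 points).
Total affine count: 21.
Full point count |E(F_23)| = 21 + 1 = 22.
Hasse bound: |22 − (23+1)| = |-2| = 2 ≤ 2√23 ≈ 9.5917 ✓.


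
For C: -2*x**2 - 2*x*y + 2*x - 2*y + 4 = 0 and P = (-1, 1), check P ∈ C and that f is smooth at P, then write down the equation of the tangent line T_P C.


Tangent line at P: 4*x + 4 = 0.

Step 1: f(-1, 1) = 0, so P lies on C.
Step 2: partial derivatives
  f_x(x, y) = -4*x - 2*y + 2, f_y(x, y) = -2*x - 2.
  f_x(P) = 4, f_y(P) = 0 (gradient nonzero, so P is smooth).
Step 3: tangent line at P: 4·(x − -1) + 0·(y − 1) = 0.
Expanding: 4*x + 4 = 0.


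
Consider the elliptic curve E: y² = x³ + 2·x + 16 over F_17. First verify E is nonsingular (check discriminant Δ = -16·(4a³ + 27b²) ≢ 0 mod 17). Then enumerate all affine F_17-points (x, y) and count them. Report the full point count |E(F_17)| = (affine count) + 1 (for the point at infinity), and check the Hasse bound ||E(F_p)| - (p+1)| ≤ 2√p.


Affine points = {(0, 4), (0, 13), (1, 6), (1, 11), (3, 7), (3, 10), (5, 7), (5, 10), (7, 4), (7, 13), (8, 0), (9, 7), (9, 10), (10, 4), (10, 13), (11, 3), (11, 14), (12, 0), (14, 0), (15, 2), (15, 15), (16, 8), (16, 9)}; affine count = 23; |E(F_17)| = 24.

Discriminant check: Δ ∝ 4a³ + 27b² = 4·2³ + 27·16² = 4·8 + 27·256 ≡ 8 (mod 17). Nonzero ⇒ E is nonsingular.
For each x ∈ F_17, compute rhs = x³ + 2·x + 16 mod 17, then count y ∈ F_17 with y² ≡ rhs.
  x = 0: rhs = 16, matching y values: 4, 13 (2 points).
  x = 1: rhs = 2, matching y values: 6, 11 (2 points).
  x = 2: rhs = 11, matching y values: none (0 points).
  x = 3: rhs = 15, matching y values: 7, 10 (2 points).
  x = 4: rhs = 3, matching y values: none (0 points).
  x = 5: rhs = 15, matching y values: 7, 10 (2 points).
  x = 6: rhs = 6, matching y values: none (0 points).
  x = 7: rhs = 16, matching y values: 4, 13 (2 points).
  x = 8: rhs = 0, matching y values: 0 (1 points).
  x = 9: rhs = 15, matching y values: 7, 10 (2 points).
  x = 10: rhs = 16, matching y values: 4, 13 (2 points).
  x = 11: rhs = 9, matching y values: 3, 14 (2 points).
  x = 12: rhs = 0, matching y values: 0 (1 points).
  x = 13: rhs = 12, matching y values: none (0 points).
  x = 14: rhs = 0, matching y values: 0 (1 points).
  x = 15: rhs = 4, matching y values: 2, 15 (2 points).
  x = 16: rhs = 13, matching y values: 8, 9 (2 points).
Total affine count: 23.
Full point count |E(F_17)| = 23 + 1 = 24.
Hasse bound: |24 − (17+1)| = |6| = 6 ≤ 2√17 ≈ 8.2462 ✓.


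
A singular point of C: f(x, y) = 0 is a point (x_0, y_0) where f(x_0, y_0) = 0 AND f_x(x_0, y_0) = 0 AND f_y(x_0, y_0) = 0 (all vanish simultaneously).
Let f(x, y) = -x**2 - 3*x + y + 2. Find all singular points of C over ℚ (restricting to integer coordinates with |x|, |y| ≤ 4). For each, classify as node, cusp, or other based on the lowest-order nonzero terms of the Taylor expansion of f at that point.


No singular points in the scanned grid; C is smooth there.

Compute partial derivatives:
  f_x = -2*x - 3.
  f_y = 1.
f_y = 1 is a nonzero constant, so f_y never vanishes: no point (x, y) can satisfy f = f_x = f_y = 0. In particular no (x, y) ∈ {−4, ..., 4}² is singular; the curve is smooth.


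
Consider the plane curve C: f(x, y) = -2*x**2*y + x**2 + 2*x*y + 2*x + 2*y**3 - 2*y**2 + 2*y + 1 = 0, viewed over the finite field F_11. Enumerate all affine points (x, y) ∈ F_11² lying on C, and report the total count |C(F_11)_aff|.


Affine F_11-points: {(0, 8), (2, 7), (2, 9), (3, 3), (3, 10), (4, 2), (4, 4), (4, 6), (5, 9), (6, 7), (8, 10), (9, 2), (10, 0), (10, 4), (10, 8)}; count = 15.

For each of the 121 pairs (x, y) ∈ F_11², evaluate f(x, y) mod 11. Record the zeros.
  x = 0: [0↦1, 1↦3, 2↦2, 3↦10, 4↦6, 5↦2, 6↦10, 7↦9, 8↦0, 9↦6, 10↦6]  zeros at y ∈ {8}
  x = 1: [0↦4, 1↦6, 2↦5, 3↦2, 4↦9, 5↦5, 6↦2, 7↦1, 8↦3, 9↦9, 10↦9]  zeros at y ∈ ∅
  x = 2: [0↦9, 1↦7, 2↦2, 3↦6, 4↦9, 5↦1, 6↦5, 7↦0, 8↦9, 9↦0, 10↦7]  zeros at y ∈ {7, 9}
  x = 3: [0↦5, 1↦6, 2↦4, 3↦0, 4↦6, 5↦1, 6↦8, 7↦6, 8↦7, 9↦1, 10↦0]  zeros at y ∈ {3, 10}
  x = 4: [0↦3, 1↦3, 2↦0, 3↦6, 4↦0, 5↦5, 6↦0, 7↦8, 8↦8, 9↦1, 10↦10]  zeros at y ∈ {2, 4, 6}
  x = 5: [0↦3, 1↦9, 2↦1, 3↦2, 4↦2, 5↦2, 6↦3, 7↦6, 8↦1, 9↦0, 10↦4]  zeros at y ∈ {9}
  x = 6: [0↦5, 1↦2, 2↦7, 3↦10, 4↦1, 5↦3, 6↦6, 7↦0, 8↦8, 9↦9, 10↦4]  zeros at y ∈ {7}
  x = 7: [0↦9, 1↦4, 2↦7, 3↦8, 4↦8, 5↦8, 6↦9, 7↦1, 8↦7, 9↦6, 10↦10]  zeros at y ∈ ∅
  x = 8: [0↦4, 1↦4, 2↦1, 3↦7, 4↦1, 5↦6, 6↦1, 7↦9, 8↦9, 9↦2, 10↦0]  zeros at y ∈ {10}
  x = 9: [0↦1, 1↦2, 2↦0, 3↦7, 4↦2, 5↦8, 6↦4, 7↦2, 8↦3, 9↦8, 10↦7]  zeros at y ∈ {2}
  x = 10: [0↦0, 1↦9, 2↦4, 3↦8, 4↦0, 5↦3, 6↦7, 7↦2, 8↦0, 9↦2, 10↦9]  zeros at y ∈ {0, 4, 8}
Collecting zeros: affine points = {(0, 8), (2, 7), (2, 9), (3, 3), (3, 10), (4, 2), (4, 4), (4, 6), (5, 9), (6, 7), (8, 10), (9, 2), (10, 0), (10, 4), (10, 8)}.
Total count |C(F_11)_aff| = 15.


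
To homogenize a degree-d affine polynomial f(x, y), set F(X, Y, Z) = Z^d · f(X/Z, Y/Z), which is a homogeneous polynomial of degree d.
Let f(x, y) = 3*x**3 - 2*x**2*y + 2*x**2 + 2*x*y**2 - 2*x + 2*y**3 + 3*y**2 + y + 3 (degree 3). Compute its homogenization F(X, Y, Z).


F(X, Y, Z) = 3*X**3 - 2*X**2*Y + 2*X**2*Z + 2*X*Y**2 - 2*X*Z**2 + 2*Y**3 + 3*Y**2*Z + Y*Z**2 + 3*Z**3

deg(f) = 3.
Substitute x = X/Z, y = Y/Z into f, then multiply by Z^3.
  monomial 3·x^3·y^0 ↦ 3·X^3·Y^0·Z^0.
  monomial -2·x^2·y^1 ↦ -2·X^2·Y^1·Z^0.
  monomial 2·x^2·y^0 ↦ 2·X^2·Y^0·Z^1.
  monomial 2·x^1·y^2 ↦ 2·X^1·Y^2·Z^0.
  monomial -2·x^1·y^0 ↦ -2·X^1·Y^0·Z^2.
  monomial 2·x^0·y^3 ↦ 2·X^0·Y^3·Z^0.
  monomial 3·x^0·y^2 ↦ 3·X^0·Y^2·Z^1.
  monomial 1·x^0·y^1 ↦ 1·X^0·Y^1·Z^2.
  monomial 3·x^0·y^0 ↦ 3·X^0·Y^0·Z^3.
Collecting: F(X, Y, Z) = 3*X**3 - 2*X**2*Y + 2*X**2*Z + 2*X*Y**2 - 2*X*Z**2 + 2*Y**3 + 3*Y**2*Z + Y*Z**2 + 3*Z**3.


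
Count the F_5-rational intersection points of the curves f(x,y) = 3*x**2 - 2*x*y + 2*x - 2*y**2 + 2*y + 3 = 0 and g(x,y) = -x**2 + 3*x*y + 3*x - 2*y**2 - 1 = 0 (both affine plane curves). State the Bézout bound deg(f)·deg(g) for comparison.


Common zeros: {(2, 1)}; count = 1; Bézout bound = 4.

deg(f) = 2, deg(g) = 2, so Bézout bound = 4.
Scan x ∈ F_5. For each x, list the y ∈ F_5 with f(x, y) ≡ 0 and those with g(x, y) ≡ 0 (mod 5); the common zeros in that column are the intersection.
  x = 0: f ≡ 0 at y ∈ ∅; g ≡ 0 at y ∈ ∅; common: ∅.
  x = 1: f ≡ 0 at y ∈ {2, 3}; g ≡ 0 at y ∈ ∅; common: ∅.
  x = 2: f ≡ 0 at y ∈ {1, 3}; g ≡ 0 at y ∈ {1, 2}; common: {1}.
  x = 3: f ≡ 0 at y ∈ {1, 2}; g ≡ 0 at y ∈ ∅; common: ∅.
  x = 4: f ≡ 0 at y ∈ ∅; g ≡ 0 at y ∈ {0, 1}; common: ∅.
Collecting: common zeros = {(2, 1)}, so the count is 1.
Comparison with the Bézout bound: 1 ≤ 4 = deg(f)·deg(g), as expected for curves with no common component (the affine F_5-count falls short of the bound because intersections may lie at infinity, over extension fields, or carry multiplicity).


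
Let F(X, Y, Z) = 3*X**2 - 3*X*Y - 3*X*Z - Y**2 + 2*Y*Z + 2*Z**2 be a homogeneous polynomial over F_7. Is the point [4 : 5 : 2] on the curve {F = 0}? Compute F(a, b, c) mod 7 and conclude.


F(4,5,2) ≡ 2 (mod 7); P is NOT on the curve.

Evaluate F(4, 5, 2) term-by-term (mod 7).
  3*X**2 ↦ 3·16·1·1 = 48
  -3*X*Y ↦ -3·4·5·1 = -60
  -3*X*Z ↦ -3·4·1·2 = -24
  -Y**2 ↦ -1·1·25·1 = -25
  2*Y*Z ↦ 2·1·5·2 = 20
  2*Z**2 ↦ 2·1·1·4 = 8
Sum: F(4, 5, 2) = (48) + (-60) + (-24) + (-25) + (20) + (8) = -33.
Reducing mod 7: -33 ≡ 2 (mod 7).
Since F(a, b, c) ≡ 2 ≠ 0 (mod 7), P does NOT lie on the curve.


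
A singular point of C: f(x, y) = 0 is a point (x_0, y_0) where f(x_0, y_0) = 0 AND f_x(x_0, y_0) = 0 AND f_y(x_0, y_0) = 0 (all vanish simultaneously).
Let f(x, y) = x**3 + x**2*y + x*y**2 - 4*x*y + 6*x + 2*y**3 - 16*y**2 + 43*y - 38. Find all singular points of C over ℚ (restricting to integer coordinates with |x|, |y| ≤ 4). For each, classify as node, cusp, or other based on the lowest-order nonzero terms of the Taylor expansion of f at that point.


Singular points: {(-1, 3)}; classification: cusp.

Compute partial derivatives:
  f_x = 3*x**2 + 2*x*y + y**2 - 4*y + 6.
  f_y = x**2 + 2*x*y - 4*x + 6*y**2 - 32*y + 43.
Scan x_0 ∈ {−4, ..., 4}. For each x_0, f_y(x_0, y) is a polynomial in y; find its integer roots y ∈ {−4, ..., 4}, then test f_x and f at those candidates.
  x = -4: f_y(-4, y) = 6*y**2 - 40*y + 75; no integer root y with |y| ≤ 4.
  x = -3: f_y(-3, y) = 6*y**2 - 38*y + 64; no integer root y with |y| ≤ 4.
  x = -2: f_y(-2, y) = 6*y**2 - 36*y + 55; no integer root y with |y| ≤ 4.
  x = -1: f_y(-1, y) = 6*y**2 - 34*y + 48; vanishes at y ∈ {3}. (-1, 3): f_x = 0, f = 0 — SINGULAR.
  x = 0: f_y(0, y) = 6*y**2 - 32*y + 43; no integer root y with |y| ≤ 4.
  x = 1: f_y(1, y) = 6*y**2 - 30*y + 40; no integer root y with |y| ≤ 4.
  x = 2: f_y(2, y) = 6*y**2 - 28*y + 39; no integer root y with |y| ≤ 4.
  x = 3: f_y(3, y) = 6*y**2 - 26*y + 40; no integer root y with |y| ≤ 4.
  x = 4: f_y(4, y) = 6*y**2 - 24*y + 43; no integer root y with |y| ≤ 4.
Only singular point on the grid: (-1, 3).
Classify: substitute x = -1 + u, y = 3 + v and expand: f = u**3 + u**2*v + u*v**2 + 2*v**3 + v**2.
No constant or linear terms (consistent with a singular point). Quadratic part: v**2. Cubic part: u**3 + u**2*v + u*v**2 + 2*v**3.
The quadratic part v**2 is a perfect square, so there is a single (double) tangent line v = 0, i.e. y = 3. Restricting the cubic part to that line (v = 0) leaves u**3 ≠ 0, so f is not divisible by v and the branch is v² ≈ -u**3 to lowest order — this is a cusp.
Classification: cusp.


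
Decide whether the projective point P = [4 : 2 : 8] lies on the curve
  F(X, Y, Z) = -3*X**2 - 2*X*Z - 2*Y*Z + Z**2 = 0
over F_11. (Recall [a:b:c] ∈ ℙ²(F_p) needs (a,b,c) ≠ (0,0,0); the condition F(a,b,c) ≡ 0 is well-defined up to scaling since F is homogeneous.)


F(4,2,8) ≡ 8 (mod 11); P is NOT on the curve.

Evaluate F(4, 2, 8) term-by-term (mod 11).
  -3*X**2 ↦ -3·16·1·1 = -48
  -2*X*Z ↦ -2·4·1·8 = -64
  -2*Y*Z ↦ -2·1·2·8 = -32
  Z**2 ↦ 1·1·1·64 = 64
Sum: F(4, 2, 8) = (-48) + (-64) + (-32) + (64) = -80.
Reducing mod 11: -80 ≡ 8 (mod 11).
Since F(a, b, c) ≡ 8 ≠ 0 (mod 11), P does NOT lie on the curve.


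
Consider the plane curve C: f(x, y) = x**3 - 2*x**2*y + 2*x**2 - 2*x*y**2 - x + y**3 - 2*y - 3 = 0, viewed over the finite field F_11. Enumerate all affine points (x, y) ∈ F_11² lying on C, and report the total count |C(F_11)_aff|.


Affine F_11-points: {(1, 10), (2, 0), (2, 7), (2, 8), (4, 6), (4, 7), (6, 7), (8, 1), (10, 5)}; count = 9.

For each of the 121 pairs (x, y) ∈ F_11², evaluate f(x, y) mod 11. Record the zeros.
  x = 0: [0↦8, 1↦7, 2↦1, 3↦7, 4↦9, 5↦2, 6↦3, 7↦7, 8↦9, 9↦4, 10↦9]  zeros at y ∈ ∅
  x = 1: [0↦10, 1↦5, 2↦2, 3↦7, 4↦4, 5↦10, 6↦9, 7↦7, 8↦10, 9↦2, 10↦0]  zeros at y ∈ {10}
  x = 2: [0↦0, 1↦9, 2↦5, 3↦5, 4↦4, 5↦8, 6↦1, 7↦0, 8↦0, 9↦7, 10↦5]  zeros at y ∈ {0, 7, 8}
  x = 3: [0↦6, 1↦3, 2↦5, 3↦7, 4↦4, 5↦2, 6↦7, 7↦3, 8↦7, 9↦3, 10↦8]  zeros at y ∈ ∅
  x = 4: [0↦1, 1↦4, 2↦8, 3↦8, 4↦10, 5↦9, 6↦0, 7↦0, 8↦4, 9↦7, 10↦4]  zeros at y ∈ {6, 7}
  x = 5: [0↦2, 1↦7, 2↦9, 3↦3, 4↦6, 5↦2, 6↦8, 7↦8, 8↦8, 9↦3, 10↦10]  zeros at y ∈ ∅
  x = 6: [0↦4, 1↦7, 2↦3, 3↦9, 4↦9, 5↦9, 6↦4, 7↦0, 8↦3, 9↦8, 10↦10]  zeros at y ∈ {7}
  x = 7: [0↦2, 1↦10, 2↦7, 3↦10, 4↦3, 5↦3, 6↦5, 7↦4, 8↦6, 9↦6, 10↦10]  zeros at y ∈ ∅
  x = 8: [0↦2, 1↦0, 2↦5, 3↦1, 4↦5, 5↦1, 6↦6, 7↦4, 8↦1, 9↦3, 10↦5]  zeros at y ∈ {1}
  x = 9: [0↦10, 1↦5, 2↦3, 3↦10, 4↦10, 5↦9, 6↦2, 7↦6, 8↦5, 9↦5, 10↦1]  zeros at y ∈ ∅
  x = 10: [0↦10, 1↦9, 2↦7, 3↦10, 4↦2, 5↦0, 6↦10, 7↦5, 8↦2, 9↦7, 10↦4]  zeros at y ∈ {5}
Collecting zeros: affine points = {(1, 10), (2, 0), (2, 7), (2, 8), (4, 6), (4, 7), (6, 7), (8, 1), (10, 5)}.
Total count |C(F_11)_aff| = 9.


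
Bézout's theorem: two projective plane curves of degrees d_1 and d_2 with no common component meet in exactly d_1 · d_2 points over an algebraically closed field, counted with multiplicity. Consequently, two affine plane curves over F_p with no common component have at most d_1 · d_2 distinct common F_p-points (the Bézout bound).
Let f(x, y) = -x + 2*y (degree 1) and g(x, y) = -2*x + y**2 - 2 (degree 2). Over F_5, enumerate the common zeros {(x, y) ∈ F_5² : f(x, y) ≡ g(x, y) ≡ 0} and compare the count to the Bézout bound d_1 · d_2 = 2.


Common zeros: {(1, 3), (2, 1)}; count = 2; Bézout bound = 2.

deg(f) = 1, deg(g) = 2, so Bézout bound = 2.
Scan x ∈ F_5. For each x, list the y ∈ F_5 with f(x, y) ≡ 0 and those with g(x, y) ≡ 0 (mod 5); the common zeros in that column are the intersection.
  x = 0: f ≡ 0 at y ∈ {0}; g ≡ 0 at y ∈ ∅; common: ∅.
  x = 1: f ≡ 0 at y ∈ {3}; g ≡ 0 at y ∈ {2, 3}; common: {3}.
  x = 2: f ≡ 0 at y ∈ {1}; g ≡ 0 at y ∈ {1, 4}; common: {1}.
  x = 3: f ≡ 0 at y ∈ {4}; g ≡ 0 at y ∈ ∅; common: ∅.
  x = 4: f ≡ 0 at y ∈ {2}; g ≡ 0 at y ∈ {0}; common: ∅.
Collecting: common zeros = {(1, 3), (2, 1)}, so the count is 2.
Comparison with the Bézout bound: 2 ≤ 2 = deg(f)·deg(g), as expected for curves with no common component (the bound is attained).


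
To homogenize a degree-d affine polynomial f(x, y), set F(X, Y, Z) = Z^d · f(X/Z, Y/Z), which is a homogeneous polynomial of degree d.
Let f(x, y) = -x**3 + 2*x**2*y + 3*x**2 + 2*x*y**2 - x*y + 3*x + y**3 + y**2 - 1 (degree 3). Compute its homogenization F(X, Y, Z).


F(X, Y, Z) = -X**3 + 2*X**2*Y + 3*X**2*Z + 2*X*Y**2 - X*Y*Z + 3*X*Z**2 + Y**3 + Y**2*Z - Z**3

deg(f) = 3.
Substitute x = X/Z, y = Y/Z into f, then multiply by Z^3.
  monomial -1·x^3·y^0 ↦ -1·X^3·Y^0·Z^0.
  monomial 2·x^2·y^1 ↦ 2·X^2·Y^1·Z^0.
  monomial 3·x^2·y^0 ↦ 3·X^2·Y^0·Z^1.
  monomial 2·x^1·y^2 ↦ 2·X^1·Y^2·Z^0.
  monomial -1·x^1·y^1 ↦ -1·X^1·Y^1·Z^1.
  monomial 3·x^1·y^0 ↦ 3·X^1·Y^0·Z^2.
  monomial 1·x^0·y^3 ↦ 1·X^0·Y^3·Z^0.
  monomial 1·x^0·y^2 ↦ 1·X^0·Y^2·Z^1.
  monomial -1·x^0·y^0 ↦ -1·X^0·Y^0·Z^3.
Collecting: F(X, Y, Z) = -X**3 + 2*X**2*Y + 3*X**2*Z + 2*X*Y**2 - X*Y*Z + 3*X*Z**2 + Y**3 + Y**2*Z - Z**3.


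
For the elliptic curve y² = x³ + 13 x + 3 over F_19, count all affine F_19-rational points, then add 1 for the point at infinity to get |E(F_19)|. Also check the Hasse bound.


Affine points = {(1, 6), (1, 13), (4, 9), (4, 10), (7, 0), (8, 7), (8, 12), (12, 5), (12, 14), (15, 1), (15, 18), (17, 8), (17, 11)}; affine count = 13; |E(F_19)| = 14.

Discriminant check: Δ ∝ 4a³ + 27b² = 4·13³ + 27·3² = 4·2197 + 27·9 ≡ 6 (mod 19). Nonzero ⇒ E is nonsingular.
For each x ∈ F_19, compute rhs = x³ + 13·x + 3 mod 19, then count y ∈ F_19 with y² ≡ rhs.
  x = 0: rhs = 3, matching y values: none (0 points).
  x = 1: rhs = 17, matching y values: 6, 13 (2 points).
  x = 2: rhs = 18, matching y values: none (0 points).
  x = 3: rhs = 12, matching y values: none (0 points).
  x = 4: rhs = 5, matching y values: 9, 10 (2 points).
  x = 5: rhs = 3, matching y values: none (0 points).
  x = 6: rhs = 12, matching y values: none (0 points).
  x = 7: rhs = 0, matching y values: 0 (1 points).
  x = 8: rhs = 11, matching y values: 7, 12 (2 points).
  x = 9: rhs = 13, matching y values: none (0 points).
  x = 10: rhs = 12, matching y values: none (0 points).
  x = 11: rhs = 14, matching y values: none (0 points).
  x = 12: rhs = 6, matching y values: 5, 14 (2 points).
  x = 13: rhs = 13, matching y values: none (0 points).
  x = 14: rhs = 3, matching y values: none (0 points).
  x = 15: rhs = 1, matching y values: 1, 18 (2 points).
  x = 16: rhs = 13, matching y values: none (0 points).
  x = 17: rhs = 7, matching y values: 8, 11 (2 points).
  x = 18: rhs = 8, matching y values: none (0 points).
Total affine count: 13.
Full point count |E(F_19)| = 13 + 1 = 14.
Hasse bound: |14 − (19+1)| = |-6| = 6 ≤ 2√19 ≈ 8.7178 ✓.


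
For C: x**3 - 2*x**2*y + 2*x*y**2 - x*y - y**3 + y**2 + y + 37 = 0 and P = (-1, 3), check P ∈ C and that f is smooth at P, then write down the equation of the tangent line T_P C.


Tangent line at P: 30*x - 33*y + 129 = 0.

Step 1: f(-1, 3) = 0, so P lies on C.
Step 2: partial derivatives
  f_x(x, y) = 3*x**2 - 4*x*y + 2*y**2 - y, f_y(x, y) = -2*x**2 + 4*x*y - x - 3*y**2 + 2*y + 1.
  f_x(P) = 30, f_y(P) = -33 (gradient nonzero, so P is smooth).
Step 3: tangent line at P: 30·(x − -1) + -33·(y − 3) = 0.
Expanding: 30*x - 33*y + 129 = 0.


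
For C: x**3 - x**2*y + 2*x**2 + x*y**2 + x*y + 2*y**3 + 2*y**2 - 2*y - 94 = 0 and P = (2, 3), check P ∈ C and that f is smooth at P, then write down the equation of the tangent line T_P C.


Tangent line at P: 20*x + 74*y - 262 = 0.

Step 1: f(2, 3) = 0, so P lies on C.
Step 2: partial derivatives
  f_x(x, y) = 3*x**2 - 2*x*y + 4*x + y**2 + y, f_y(x, y) = -x**2 + 2*x*y + x + 6*y**2 + 4*y - 2.
  f_x(P) = 20, f_y(P) = 74 (gradient nonzero, so P is smooth).
Step 3: tangent line at P: 20·(x − 2) + 74·(y − 3) = 0.
Expanding: 20*x + 74*y - 262 = 0.


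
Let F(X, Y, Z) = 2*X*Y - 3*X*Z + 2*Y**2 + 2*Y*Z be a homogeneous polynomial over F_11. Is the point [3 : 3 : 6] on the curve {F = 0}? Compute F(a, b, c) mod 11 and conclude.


F(3,3,6) ≡ 7 (mod 11); P is NOT on the curve.

Evaluate F(3, 3, 6) term-by-term (mod 11).
  2*X*Y ↦ 2·3·3·1 = 18
  -3*X*Z ↦ -3·3·1·6 = -54
  2*Y**2 ↦ 2·1·9·1 = 18
  2*Y*Z ↦ 2·1·3·6 = 36
Sum: F(3, 3, 6) = (18) + (-54) + (18) + (36) = 18.
Reducing mod 11: 18 ≡ 7 (mod 11).
Since F(a, b, c) ≡ 7 ≠ 0 (mod 11), P does NOT lie on the curve.


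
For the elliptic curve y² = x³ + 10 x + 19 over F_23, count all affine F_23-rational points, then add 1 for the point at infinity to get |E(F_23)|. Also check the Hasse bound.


Affine points = {(2, 1), (2, 22), (4, 10), (4, 13), (7, 8), (7, 15), (8, 6), (8, 17), (12, 2), (12, 21), (13, 0), (15, 5), (15, 18), (20, 10), (20, 13), (22, 10), (22, 13)}; affine count = 17; |E(F_23)| = 18.

Discriminant check: Δ ∝ 4a³ + 27b² = 4·10³ + 27·19² = 4·1000 + 27·361 ≡ 16 (mod 23). Nonzero ⇒ E is nonsingular.
For each x ∈ F_23, compute rhs = x³ + 10·x + 19 mod 23, then count y ∈ F_23 with y² ≡ rhs.
  x = 0: rhs = 19, matching y values: none (0 points).
  x = 1: rhs = 7, matching y values: none (0 points).
  x = 2: rhs = 1, matching y values: 1, 22 (2 points).
  x = 3: rhs = 7, matching y values: none (0 points).
  x = 4: rhs = 8, matching y values: 10, 13 (2 points).
  x = 5: rhs = 10, matching y values: none (0 points).
  x = 6: rhs = 19, matching y values: none (0 points).
  x = 7: rhs = 18, matching y values: 8, 15 (2 points).
  x = 8: rhs = 13, matching y values: 6, 17 (2 points).
  x = 9: rhs = 10, matching y values: none (0 points).
  x = 10: rhs = 15, matching y values: none (0 points).
  x = 11: rhs = 11, matching y values: none (0 points).
  x = 12: rhs = 4, matching y values: 2, 21 (2 points).
  x = 13: rhs = 0, matching y values: 0 (1 points).
  x = 14: rhs = 5, matching y values: none (0 points).
  x = 15: rhs = 2, matching y values: 5, 18 (2 points).
  x = 16: rhs = 20, matching y values: none (0 points).
  x = 17: rhs = 19, matching y values: none (0 points).
  x = 18: rhs = 5, matching y values: none (0 points).
  x = 19: rhs = 7, matching y values: none (0 points).
  x = 20: rhs = 8, matching y values: 10, 13 (2 points).
  x = 21: rhs = 14, matching y values: none (0 points).
  x = 22: rhs = 8, matching y values: 10, 13 (2 points).
Total affine count: 17.
Full point count |E(F_23)| = 17 + 1 = 18.
Hasse bound: |18 − (23+1)| = |-6| = 6 ≤ 2√23 ≈ 9.5917 ✓.


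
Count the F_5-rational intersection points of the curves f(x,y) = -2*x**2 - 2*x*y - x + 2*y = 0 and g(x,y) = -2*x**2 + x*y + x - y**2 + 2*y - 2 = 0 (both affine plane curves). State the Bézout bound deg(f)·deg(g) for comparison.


Common zeros: ∅; count = 0; Bézout bound = 4.

deg(f) = 2, deg(g) = 2, so Bézout bound = 4.
Scan x ∈ F_5. For each x, list the y ∈ F_5 with f(x, y) ≡ 0 and those with g(x, y) ≡ 0 (mod 5); the common zeros in that column are the intersection.
  x = 0: f ≡ 0 at y ∈ {0}; g ≡ 0 at y ∈ {3, 4}; common: ∅.
  x = 1: f ≡ 0 at y ∈ ∅; g ≡ 0 at y ∈ ∅; common: ∅.
  x = 2: f ≡ 0 at y ∈ {0}; g ≡ 0 at y ∈ {1, 3}; common: ∅.
  x = 3: f ≡ 0 at y ∈ {1}; g ≡ 0 at y ∈ ∅; common: ∅.
  x = 4: f ≡ 0 at y ∈ {4}; g ≡ 0 at y ∈ {0, 1}; common: ∅.
Collecting: common zeros = ∅, so the count is 0.
Comparison with the Bézout bound: 0 ≤ 4 = deg(f)·deg(g), as expected for curves with no common component (the affine F_5-count falls short of the bound because intersections may lie at infinity, over extension fields, or carry multiplicity).


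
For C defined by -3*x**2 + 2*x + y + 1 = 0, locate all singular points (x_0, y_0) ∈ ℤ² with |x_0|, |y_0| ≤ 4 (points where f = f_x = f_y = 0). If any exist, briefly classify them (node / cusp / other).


No singular points in the scanned grid; C is smooth there.

Compute partial derivatives:
  f_x = 2 - 6*x.
  f_y = 1.
f_y = 1 is a nonzero constant, so f_y never vanishes: no point (x, y) can satisfy f = f_x = f_y = 0. In particular no (x, y) ∈ {−4, ..., 4}² is singular; the curve is smooth.


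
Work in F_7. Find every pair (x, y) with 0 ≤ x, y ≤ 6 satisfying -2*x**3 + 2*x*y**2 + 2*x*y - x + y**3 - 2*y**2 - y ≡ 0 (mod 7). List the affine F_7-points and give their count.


Affine F_7-points: {(0, 0), (0, 4), (0, 5), (1, 2), (3, 3), (3, 4), (4, 4)}; count = 7.

For each of the 49 pairs (x, y) ∈ F_7², evaluate f(x, y) mod 7. Record the zeros.
  x = 0: [0↦0, 1↦5, 2↦5, 3↦6, 4↦0, 5↦0, 6↦5]  zeros at y ∈ {0, 4, 5}
  x = 1: [0↦4, 1↦6, 2↦0, 3↦6, 4↦2, 5↦1, 6↦2]  zeros at y ∈ {2}
  x = 2: [0↦3, 1↦2, 2↦4, 3↦1, 4↦6, 5↦4, 6↦1]  zeros at y ∈ ∅
  x = 3: [0↦6, 1↦2, 2↦5, 3↦0, 4↦0, 5↦4, 6↦4]  zeros at y ∈ {3, 4}
  x = 4: [0↦1, 1↦1, 2↦5, 3↦5, 4↦0, 5↦3, 6↦6]  zeros at y ∈ {4}
  x = 5: [0↦4, 1↦1, 2↦6, 3↦4, 4↦1, 5↦3, 6↦2]  zeros at y ∈ ∅
  x = 6: [0↦3, 1↦4, 2↦3, 3↦6, 4↦5, 5↦6, 6↦1]  zeros at y ∈ ∅
Collecting zeros: affine points = {(0, 0), (0, 4), (0, 5), (1, 2), (3, 3), (3, 4), (4, 4)}.
Total count |C(F_7)_aff| = 7.


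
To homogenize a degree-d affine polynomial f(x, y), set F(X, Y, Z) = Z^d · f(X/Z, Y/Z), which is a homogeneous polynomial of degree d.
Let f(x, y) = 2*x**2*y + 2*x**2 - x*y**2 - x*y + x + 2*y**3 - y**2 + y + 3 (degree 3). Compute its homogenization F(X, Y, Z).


F(X, Y, Z) = 2*X**2*Y + 2*X**2*Z - X*Y**2 - X*Y*Z + X*Z**2 + 2*Y**3 - Y**2*Z + Y*Z**2 + 3*Z**3

deg(f) = 3.
Substitute x = X/Z, y = Y/Z into f, then multiply by Z^3.
  monomial 2·x^2·y^1 ↦ 2·X^2·Y^1·Z^0.
  monomial 2·x^2·y^0 ↦ 2·X^2·Y^0·Z^1.
  monomial -1·x^1·y^2 ↦ -1·X^1·Y^2·Z^0.
  monomial -1·x^1·y^1 ↦ -1·X^1·Y^1·Z^1.
  monomial 1·x^1·y^0 ↦ 1·X^1·Y^0·Z^2.
  monomial 2·x^0·y^3 ↦ 2·X^0·Y^3·Z^0.
  monomial -1·x^0·y^2 ↦ -1·X^0·Y^2·Z^1.
  monomial 1·x^0·y^1 ↦ 1·X^0·Y^1·Z^2.
  monomial 3·x^0·y^0 ↦ 3·X^0·Y^0·Z^3.
Collecting: F(X, Y, Z) = 2*X**2*Y + 2*X**2*Z - X*Y**2 - X*Y*Z + X*Z**2 + 2*Y**3 - Y**2*Z + Y*Z**2 + 3*Z**3.


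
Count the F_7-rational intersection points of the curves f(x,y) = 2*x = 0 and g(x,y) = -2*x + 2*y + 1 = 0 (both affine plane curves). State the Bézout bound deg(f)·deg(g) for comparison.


Common zeros: {(0, 3)}; count = 1; Bézout bound = 1.

deg(f) = 1, deg(g) = 1, so Bézout bound = 1.
Scan x ∈ F_7. For each x, list the y ∈ F_7 with f(x, y) ≡ 0 and those with g(x, y) ≡ 0 (mod 7); the common zeros in that column are the intersection.
  x = 0: f ≡ 0 at y ∈ {0, 1, 2, 3, 4, 5, 6}; g ≡ 0 at y ∈ {3}; common: {3}.
  x = 1: f ≡ 0 at y ∈ ∅; g ≡ 0 at y ∈ {4}; common: ∅.
  x = 2: f ≡ 0 at y ∈ ∅; g ≡ 0 at y ∈ {5}; common: ∅.
  x = 3: f ≡ 0 at y ∈ ∅; g ≡ 0 at y ∈ {6}; common: ∅.
  x = 4: f ≡ 0 at y ∈ ∅; g ≡ 0 at y ∈ {0}; common: ∅.
  x = 5: f ≡ 0 at y ∈ ∅; g ≡ 0 at y ∈ {1}; common: ∅.
  x = 6: f ≡ 0 at y ∈ ∅; g ≡ 0 at y ∈ {2}; common: ∅.
Collecting: common zeros = {(0, 3)}, so the count is 1.
Comparison with the Bézout bound: 1 ≤ 1 = deg(f)·deg(g), as expected for curves with no common component (the bound is attained).


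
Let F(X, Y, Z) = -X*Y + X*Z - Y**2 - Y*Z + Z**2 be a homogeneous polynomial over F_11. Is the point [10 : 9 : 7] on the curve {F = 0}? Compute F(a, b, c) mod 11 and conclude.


F(10,9,7) ≡ 6 (mod 11); P is NOT on the curve.

Evaluate F(10, 9, 7) term-by-term (mod 11).
  -X*Y ↦ -1·10·9·1 = -90
  X*Z ↦ 1·10·1·7 = 70
  -Y**2 ↦ -1·1·81·1 = -81
  -Y*Z ↦ -1·1·9·7 = -63
  Z**2 ↦ 1·1·1·49 = 49
Sum: F(10, 9, 7) = (-90) + (70) + (-81) + (-63) + (49) = -115.
Reducing mod 11: -115 ≡ 6 (mod 11).
Since F(a, b, c) ≡ 6 ≠ 0 (mod 11), P does NOT lie on the curve.
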